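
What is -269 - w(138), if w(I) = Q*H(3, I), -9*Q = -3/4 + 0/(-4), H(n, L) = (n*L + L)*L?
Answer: -6617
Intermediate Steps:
H(n, L) = L*(L + L*n) (H(n, L) = (L*n + L)*L = (L + L*n)*L = L*(L + L*n))
Q = 1/12 (Q = -(-3/4 + 0/(-4))/9 = -(-3*¼ + 0*(-¼))/9 = -(-¾ + 0)/9 = -⅑*(-¾) = 1/12 ≈ 0.083333)
w(I) = I²/3 (w(I) = (I²*(1 + 3))/12 = (I²*4)/12 = (4*I²)/12 = I²/3)
-269 - w(138) = -269 - 138²/3 = -269 - 19044/3 = -269 - 1*6348 = -269 - 6348 = -6617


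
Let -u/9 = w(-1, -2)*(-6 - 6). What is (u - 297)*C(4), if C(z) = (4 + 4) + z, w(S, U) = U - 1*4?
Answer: -11340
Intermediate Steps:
w(S, U) = -4 + U (w(S, U) = U - 4 = -4 + U)
C(z) = 8 + z
u = -648 (u = -9*(-4 - 2)*(-6 - 6) = -(-54)*(-12) = -9*72 = -648)
(u - 297)*C(4) = (-648 - 297)*(8 + 4) = -945*12 = -11340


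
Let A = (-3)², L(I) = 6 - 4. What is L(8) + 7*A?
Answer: 65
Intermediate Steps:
L(I) = 2
A = 9
L(8) + 7*A = 2 + 7*9 = 2 + 63 = 65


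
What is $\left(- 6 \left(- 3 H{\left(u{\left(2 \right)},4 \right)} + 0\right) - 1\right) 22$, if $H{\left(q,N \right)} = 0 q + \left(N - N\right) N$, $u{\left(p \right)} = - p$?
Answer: $-22$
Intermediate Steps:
$H{\left(q,N \right)} = 0$ ($H{\left(q,N \right)} = 0 + 0 N = 0 + 0 = 0$)
$\left(- 6 \left(- 3 H{\left(u{\left(2 \right)},4 \right)} + 0\right) - 1\right) 22 = \left(- 6 \left(\left(-3\right) 0 + 0\right) - 1\right) 22 = \left(- 6 \left(0 + 0\right) - 1\right) 22 = \left(\left(-6\right) 0 - 1\right) 22 = \left(0 - 1\right) 22 = \left(-1\right) 22 = -22$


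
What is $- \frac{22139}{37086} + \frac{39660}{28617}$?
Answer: $\frac{279092999}{353763354} \approx 0.78893$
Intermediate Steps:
$- \frac{22139}{37086} + \frac{39660}{28617} = \left(-22139\right) \frac{1}{37086} + 39660 \cdot \frac{1}{28617} = - \frac{22139}{37086} + \frac{13220}{9539} = \frac{279092999}{353763354}$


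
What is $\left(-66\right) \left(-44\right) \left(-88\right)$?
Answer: $-255552$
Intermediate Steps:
$\left(-66\right) \left(-44\right) \left(-88\right) = 2904 \left(-88\right) = -255552$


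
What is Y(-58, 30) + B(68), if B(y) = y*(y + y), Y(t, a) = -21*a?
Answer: 8618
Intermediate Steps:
B(y) = 2*y**2 (B(y) = y*(2*y) = 2*y**2)
Y(-58, 30) + B(68) = -21*30 + 2*68**2 = -630 + 2*4624 = -630 + 9248 = 8618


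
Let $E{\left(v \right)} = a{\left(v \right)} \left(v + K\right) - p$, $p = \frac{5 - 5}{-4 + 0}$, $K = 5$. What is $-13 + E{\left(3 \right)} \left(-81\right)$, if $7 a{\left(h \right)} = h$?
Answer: $- \frac{2035}{7} \approx -290.71$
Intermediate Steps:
$a{\left(h \right)} = \frac{h}{7}$
$p = 0$ ($p = \frac{0}{-4} = 0 \left(- \frac{1}{4}\right) = 0$)
$E{\left(v \right)} = \frac{v \left(5 + v\right)}{7}$ ($E{\left(v \right)} = \frac{v}{7} \left(v + 5\right) - 0 = \frac{v}{7} \left(5 + v\right) + 0 = \frac{v \left(5 + v\right)}{7} + 0 = \frac{v \left(5 + v\right)}{7}$)
$-13 + E{\left(3 \right)} \left(-81\right) = -13 + \frac{1}{7} \cdot 3 \left(5 + 3\right) \left(-81\right) = -13 + \frac{1}{7} \cdot 3 \cdot 8 \left(-81\right) = -13 + \frac{24}{7} \left(-81\right) = -13 - \frac{1944}{7} = - \frac{2035}{7}$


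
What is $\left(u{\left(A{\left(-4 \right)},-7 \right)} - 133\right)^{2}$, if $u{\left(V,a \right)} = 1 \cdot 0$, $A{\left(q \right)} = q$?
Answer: $17689$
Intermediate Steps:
$u{\left(V,a \right)} = 0$
$\left(u{\left(A{\left(-4 \right)},-7 \right)} - 133\right)^{2} = \left(0 - 133\right)^{2} = \left(-133\right)^{2} = 17689$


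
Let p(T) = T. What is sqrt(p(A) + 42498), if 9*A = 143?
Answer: 5*sqrt(15305)/3 ≈ 206.19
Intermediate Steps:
A = 143/9 (A = (1/9)*143 = 143/9 ≈ 15.889)
sqrt(p(A) + 42498) = sqrt(143/9 + 42498) = sqrt(382625/9) = 5*sqrt(15305)/3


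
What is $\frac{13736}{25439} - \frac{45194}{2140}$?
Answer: $- \frac{560147563}{27219730} \approx -20.579$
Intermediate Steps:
$\frac{13736}{25439} - \frac{45194}{2140} = 13736 \cdot \frac{1}{25439} - \frac{22597}{1070} = \frac{13736}{25439} - \frac{22597}{1070} = - \frac{560147563}{27219730}$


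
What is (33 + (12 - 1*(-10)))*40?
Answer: 2200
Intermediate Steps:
(33 + (12 - 1*(-10)))*40 = (33 + (12 + 10))*40 = (33 + 22)*40 = 55*40 = 2200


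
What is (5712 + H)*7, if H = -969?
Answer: 33201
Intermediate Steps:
(5712 + H)*7 = (5712 - 969)*7 = 4743*7 = 33201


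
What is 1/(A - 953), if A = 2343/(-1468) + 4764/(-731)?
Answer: -1073108/1031378209 ≈ -0.0010405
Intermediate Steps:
A = -8706285/1073108 (A = 2343*(-1/1468) + 4764*(-1/731) = -2343/1468 - 4764/731 = -8706285/1073108 ≈ -8.1131)
1/(A - 953) = 1/(-8706285/1073108 - 953) = 1/(-1031378209/1073108) = -1073108/1031378209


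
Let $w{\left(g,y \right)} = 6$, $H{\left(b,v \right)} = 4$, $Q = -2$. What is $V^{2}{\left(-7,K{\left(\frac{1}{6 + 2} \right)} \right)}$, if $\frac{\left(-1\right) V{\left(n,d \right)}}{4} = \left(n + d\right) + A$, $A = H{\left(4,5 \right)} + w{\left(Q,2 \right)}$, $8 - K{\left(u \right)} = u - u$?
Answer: $1936$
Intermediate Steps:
$K{\left(u \right)} = 8$ ($K{\left(u \right)} = 8 - \left(u - u\right) = 8 - 0 = 8 + 0 = 8$)
$A = 10$ ($A = 4 + 6 = 10$)
$V{\left(n,d \right)} = -40 - 4 d - 4 n$ ($V{\left(n,d \right)} = - 4 \left(\left(n + d\right) + 10\right) = - 4 \left(\left(d + n\right) + 10\right) = - 4 \left(10 + d + n\right) = -40 - 4 d - 4 n$)
$V^{2}{\left(-7,K{\left(\frac{1}{6 + 2} \right)} \right)} = \left(-40 - 32 - -28\right)^{2} = \left(-40 - 32 + 28\right)^{2} = \left(-44\right)^{2} = 1936$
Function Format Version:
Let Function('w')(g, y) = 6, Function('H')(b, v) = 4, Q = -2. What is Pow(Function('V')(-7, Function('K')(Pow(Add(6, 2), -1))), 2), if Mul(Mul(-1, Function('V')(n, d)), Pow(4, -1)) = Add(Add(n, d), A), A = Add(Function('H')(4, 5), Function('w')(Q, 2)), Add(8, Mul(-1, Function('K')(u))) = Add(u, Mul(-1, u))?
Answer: 1936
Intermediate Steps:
Function('K')(u) = 8 (Function('K')(u) = Add(8, Mul(-1, Add(u, Mul(-1, u)))) = Add(8, Mul(-1, 0)) = Add(8, 0) = 8)
A = 10 (A = Add(4, 6) = 10)
Function('V')(n, d) = Add(-40, Mul(-4, d), Mul(-4, n)) (Function('V')(n, d) = Mul(-4, Add(Add(n, d), 10)) = Mul(-4, Add(Add(d, n), 10)) = Mul(-4, Add(10, d, n)) = Add(-40, Mul(-4, d), Mul(-4, n)))
Pow(Function('V')(-7, Function('K')(Pow(Add(6, 2), -1))), 2) = Pow(Add(-40, Mul(-4, 8), Mul(-4, -7)), 2) = Pow(Add(-40, -32, 28), 2) = Pow(-44, 2) = 1936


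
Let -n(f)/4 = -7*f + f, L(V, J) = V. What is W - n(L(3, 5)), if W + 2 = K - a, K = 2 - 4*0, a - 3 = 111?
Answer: -186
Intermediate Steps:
a = 114 (a = 3 + 111 = 114)
n(f) = 24*f (n(f) = -4*(-7*f + f) = -(-24)*f = 24*f)
K = 2 (K = 2 + 0 = 2)
W = -114 (W = -2 + (2 - 1*114) = -2 + (2 - 114) = -2 - 112 = -114)
W - n(L(3, 5)) = -114 - 24*3 = -114 - 1*72 = -114 - 72 = -186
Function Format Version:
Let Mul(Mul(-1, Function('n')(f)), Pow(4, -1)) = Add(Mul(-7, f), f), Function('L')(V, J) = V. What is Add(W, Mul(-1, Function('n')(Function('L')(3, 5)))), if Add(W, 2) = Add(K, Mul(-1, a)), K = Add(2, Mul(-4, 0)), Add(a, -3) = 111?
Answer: -186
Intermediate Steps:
a = 114 (a = Add(3, 111) = 114)
Function('n')(f) = Mul(24, f) (Function('n')(f) = Mul(-4, Add(Mul(-7, f), f)) = Mul(-4, Mul(-6, f)) = Mul(24, f))
K = 2 (K = Add(2, 0) = 2)
W = -114 (W = Add(-2, Add(2, Mul(-1, 114))) = Add(-2, Add(2, -114)) = Add(-2, -112) = -114)
Add(W, Mul(-1, Function('n')(Function('L')(3, 5)))) = Add(-114, Mul(-1, Mul(24, 3))) = Add(-114, Mul(-1, 72)) = Add(-114, -72) = -186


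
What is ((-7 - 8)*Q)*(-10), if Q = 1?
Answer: 150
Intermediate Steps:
((-7 - 8)*Q)*(-10) = ((-7 - 8)*1)*(-10) = -15*1*(-10) = -15*(-10) = 150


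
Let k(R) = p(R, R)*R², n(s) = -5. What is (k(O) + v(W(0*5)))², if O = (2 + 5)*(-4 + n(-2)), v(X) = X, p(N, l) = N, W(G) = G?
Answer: 62523502209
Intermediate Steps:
O = -63 (O = (2 + 5)*(-4 - 5) = 7*(-9) = -63)
k(R) = R³ (k(R) = R*R² = R³)
(k(O) + v(W(0*5)))² = ((-63)³ + 0*5)² = (-250047 + 0)² = (-250047)² = 62523502209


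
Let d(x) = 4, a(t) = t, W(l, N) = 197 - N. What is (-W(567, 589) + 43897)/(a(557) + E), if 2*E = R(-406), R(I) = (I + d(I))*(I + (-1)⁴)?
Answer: 44289/81962 ≈ 0.54036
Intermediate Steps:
R(I) = (1 + I)*(4 + I) (R(I) = (I + 4)*(I + (-1)⁴) = (4 + I)*(I + 1) = (4 + I)*(1 + I) = (1 + I)*(4 + I))
E = 81405 (E = (4 + (-406)² + 5*(-406))/2 = (4 + 164836 - 2030)/2 = (½)*162810 = 81405)
(-W(567, 589) + 43897)/(a(557) + E) = (-(197 - 1*589) + 43897)/(557 + 81405) = (-(197 - 589) + 43897)/81962 = (-1*(-392) + 43897)*(1/81962) = (392 + 43897)*(1/81962) = 44289*(1/81962) = 44289/81962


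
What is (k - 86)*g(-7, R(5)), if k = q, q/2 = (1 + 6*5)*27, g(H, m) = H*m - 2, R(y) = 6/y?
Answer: -82576/5 ≈ -16515.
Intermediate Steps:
g(H, m) = -2 + H*m
q = 1674 (q = 2*((1 + 6*5)*27) = 2*((1 + 30)*27) = 2*(31*27) = 2*837 = 1674)
k = 1674
(k - 86)*g(-7, R(5)) = (1674 - 86)*(-2 - 42/5) = 1588*(-2 - 42/5) = 1588*(-52/5) = -82576/5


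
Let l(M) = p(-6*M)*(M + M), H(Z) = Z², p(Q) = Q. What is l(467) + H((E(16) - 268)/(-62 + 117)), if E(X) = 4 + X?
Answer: -7916569196/3025 ≈ -2.6170e+6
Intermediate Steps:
l(M) = -12*M² (l(M) = (-6*M)*(M + M) = (-6*M)*(2*M) = -12*M²)
l(467) + H((E(16) - 268)/(-62 + 117)) = -12*467² + (((4 + 16) - 268)/(-62 + 117))² = -12*218089 + ((20 - 268)/55)² = -2617068 + (-248*1/55)² = -2617068 + (-248/55)² = -2617068 + 61504/3025 = -7916569196/3025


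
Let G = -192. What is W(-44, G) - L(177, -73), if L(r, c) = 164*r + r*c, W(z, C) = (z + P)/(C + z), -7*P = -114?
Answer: -13304285/826 ≈ -16107.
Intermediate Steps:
P = 114/7 (P = -⅐*(-114) = 114/7 ≈ 16.286)
W(z, C) = (114/7 + z)/(C + z) (W(z, C) = (z + 114/7)/(C + z) = (114/7 + z)/(C + z))
L(r, c) = 164*r + c*r
W(-44, G) - L(177, -73) = (114/7 - 44)/(-192 - 44) - 177*(164 - 73) = -194/7/(-236) - 177*91 = -1/236*(-194/7) - 1*16107 = 97/826 - 16107 = -13304285/826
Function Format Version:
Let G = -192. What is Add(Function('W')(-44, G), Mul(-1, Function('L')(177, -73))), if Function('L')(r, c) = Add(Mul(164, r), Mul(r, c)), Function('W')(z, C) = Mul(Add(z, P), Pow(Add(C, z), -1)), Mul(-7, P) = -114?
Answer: Rational(-13304285, 826) ≈ -16107.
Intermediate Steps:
P = Rational(114, 7) (P = Mul(Rational(-1, 7), -114) = Rational(114, 7) ≈ 16.286)
Function('W')(z, C) = Mul(Pow(Add(C, z), -1), Add(Rational(114, 7), z)) (Function('W')(z, C) = Mul(Add(z, Rational(114, 7)), Pow(Add(C, z), -1)) = Mul(Add(Rational(114, 7), z), Pow(Add(C, z), -1)) = Mul(Pow(Add(C, z), -1), Add(Rational(114, 7), z)))
Function('L')(r, c) = Add(Mul(164, r), Mul(c, r))
Add(Function('W')(-44, G), Mul(-1, Function('L')(177, -73))) = Add(Mul(Pow(Add(-192, -44), -1), Add(Rational(114, 7), -44)), Mul(-1, Mul(177, Add(164, -73)))) = Add(Mul(Pow(-236, -1), Rational(-194, 7)), Mul(-1, Mul(177, 91))) = Add(Mul(Rational(-1, 236), Rational(-194, 7)), Mul(-1, 16107)) = Add(Rational(97, 826), -16107) = Rational(-13304285, 826)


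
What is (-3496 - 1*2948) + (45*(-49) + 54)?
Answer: -8595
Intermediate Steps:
(-3496 - 1*2948) + (45*(-49) + 54) = (-3496 - 2948) + (-2205 + 54) = -6444 - 2151 = -8595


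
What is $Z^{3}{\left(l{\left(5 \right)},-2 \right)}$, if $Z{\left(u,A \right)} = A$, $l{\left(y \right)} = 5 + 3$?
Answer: $-8$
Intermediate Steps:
$l{\left(y \right)} = 8$
$Z^{3}{\left(l{\left(5 \right)},-2 \right)} = \left(-2\right)^{3} = -8$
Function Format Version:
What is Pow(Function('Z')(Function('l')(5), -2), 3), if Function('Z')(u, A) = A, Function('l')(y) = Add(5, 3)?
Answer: -8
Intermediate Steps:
Function('l')(y) = 8
Pow(Function('Z')(Function('l')(5), -2), 3) = Pow(-2, 3) = -8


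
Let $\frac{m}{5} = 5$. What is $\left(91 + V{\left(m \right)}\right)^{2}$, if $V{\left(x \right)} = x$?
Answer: $13456$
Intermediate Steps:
$m = 25$ ($m = 5 \cdot 5 = 25$)
$\left(91 + V{\left(m \right)}\right)^{2} = \left(91 + 25\right)^{2} = 116^{2} = 13456$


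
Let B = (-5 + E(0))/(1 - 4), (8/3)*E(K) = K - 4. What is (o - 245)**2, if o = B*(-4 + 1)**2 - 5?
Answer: 212521/4 ≈ 53130.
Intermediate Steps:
E(K) = -3/2 + 3*K/8 (E(K) = 3*(K - 4)/8 = 3*(-4 + K)/8 = -3/2 + 3*K/8)
B = 13/6 (B = (-5 + (-3/2 + (3/8)*0))/(1 - 4) = (-5 + (-3/2 + 0))/(-3) = (-5 - 3/2)*(-1/3) = -13/2*(-1/3) = 13/6 ≈ 2.1667)
o = 29/2 (o = 13*(-4 + 1)**2/6 - 5 = (13/6)*(-3)**2 - 5 = (13/6)*9 - 5 = 39/2 - 5 = 29/2 ≈ 14.500)
(o - 245)**2 = (29/2 - 245)**2 = (-461/2)**2 = 212521/4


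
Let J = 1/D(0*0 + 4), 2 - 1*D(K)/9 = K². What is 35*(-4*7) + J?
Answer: -123481/126 ≈ -980.01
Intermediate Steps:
D(K) = 18 - 9*K²
J = -1/126 (J = 1/(18 - 9*(0*0 + 4)²) = 1/(18 - 9*(0 + 4)²) = 1/(18 - 9*4²) = 1/(18 - 9*16) = 1/(18 - 144) = 1/(-126) = -1/126 ≈ -0.0079365)
35*(-4*7) + J = 35*(-4*7) - 1/126 = 35*(-28) - 1/126 = -980 - 1/126 = -123481/126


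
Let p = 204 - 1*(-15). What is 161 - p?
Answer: -58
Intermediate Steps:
p = 219 (p = 204 + 15 = 219)
161 - p = 161 - 1*219 = 161 - 219 = -58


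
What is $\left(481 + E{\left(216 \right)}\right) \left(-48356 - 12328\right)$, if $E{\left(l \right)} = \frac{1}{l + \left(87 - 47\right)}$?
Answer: $- \frac{1868111427}{64} \approx -2.9189 \cdot 10^{7}$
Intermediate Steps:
$E{\left(l \right)} = \frac{1}{40 + l}$ ($E{\left(l \right)} = \frac{1}{l + 40} = \frac{1}{40 + l}$)
$\left(481 + E{\left(216 \right)}\right) \left(-48356 - 12328\right) = \left(481 + \frac{1}{40 + 216}\right) \left(-48356 - 12328\right) = \left(481 + \frac{1}{256}\right) \left(-60684\right) = \frac{123137}{256} \left(-60684\right) = - \frac{1868111427}{64}$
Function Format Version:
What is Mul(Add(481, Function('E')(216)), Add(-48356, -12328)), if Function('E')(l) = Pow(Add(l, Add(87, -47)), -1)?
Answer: Rational(-1868111427, 64) ≈ -2.9189e+7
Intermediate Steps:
Function('E')(l) = Pow(Add(40, l), -1) (Function('E')(l) = Pow(Add(l, 40), -1) = Pow(Add(40, l), -1))
Mul(Add(481, Function('E')(216)), Add(-48356, -12328)) = Mul(Add(481, Pow(Add(40, 216), -1)), Add(-48356, -12328)) = Mul(Add(481, Pow(256, -1)), -60684) = Mul(Add(481, Rational(1, 256)), -60684) = Mul(Rational(123137, 256), -60684) = Rational(-1868111427, 64)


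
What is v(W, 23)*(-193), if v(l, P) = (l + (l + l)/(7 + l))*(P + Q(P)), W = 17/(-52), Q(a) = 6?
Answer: 42912199/18044 ≈ 2378.2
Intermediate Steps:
W = -17/52 (W = 17*(-1/52) = -17/52 ≈ -0.32692)
v(l, P) = (6 + P)*(l + 2*l/(7 + l)) (v(l, P) = (l + (l + l)/(7 + l))*(P + 6) = (l + (2*l)/(7 + l))*(6 + P) = (l + 2*l/(7 + l))*(6 + P) = (6 + P)*(l + 2*l/(7 + l)))
v(W, 23)*(-193) = -17*(54 + 6*(-17/52) + 9*23 + 23*(-17/52))/(52*(7 - 17/52))*(-193) = -17*(54 - 51/26 + 207 - 391/52)/(52*347/52)*(-193) = -17/52*52/347*13079/52*(-193) = -222343/18044*(-193) = 42912199/18044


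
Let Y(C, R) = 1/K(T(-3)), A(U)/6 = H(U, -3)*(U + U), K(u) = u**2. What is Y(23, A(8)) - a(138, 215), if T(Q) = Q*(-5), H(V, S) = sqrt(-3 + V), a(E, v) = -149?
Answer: 33526/225 ≈ 149.00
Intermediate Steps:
T(Q) = -5*Q
A(U) = 12*U*sqrt(-3 + U) (A(U) = 6*(sqrt(-3 + U)*(U + U)) = 6*(sqrt(-3 + U)*(2*U)) = 6*(2*U*sqrt(-3 + U)) = 12*U*sqrt(-3 + U))
Y(C, R) = 1/225 (Y(C, R) = 1/((-5*(-3))**2) = 1/(15**2) = 1/225)
Y(23, A(8)) - a(138, 215) = 1/225 - 1*(-149) = 1/225 + 149 = 33526/225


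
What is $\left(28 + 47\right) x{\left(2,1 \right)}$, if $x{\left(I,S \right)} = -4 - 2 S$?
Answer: $-450$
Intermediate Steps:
$\left(28 + 47\right) x{\left(2,1 \right)} = \left(28 + 47\right) \left(-4 - 2\right) = 75 \left(-4 - 2\right) = 75 \left(-6\right) = -450$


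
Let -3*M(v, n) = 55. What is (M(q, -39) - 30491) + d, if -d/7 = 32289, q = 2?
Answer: -769597/3 ≈ -2.5653e+5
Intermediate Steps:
M(v, n) = -55/3 (M(v, n) = -⅓*55 = -55/3)
d = -226023 (d = -7*32289 = -226023)
(M(q, -39) - 30491) + d = (-55/3 - 30491) - 226023 = -91528/3 - 226023 = -769597/3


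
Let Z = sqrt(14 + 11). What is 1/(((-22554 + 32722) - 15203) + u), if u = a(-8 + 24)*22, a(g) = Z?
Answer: -1/4925 ≈ -0.00020305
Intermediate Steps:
Z = 5 (Z = sqrt(25) = 5)
a(g) = 5
u = 110 (u = 5*22 = 110)
1/(((-22554 + 32722) - 15203) + u) = 1/(((-22554 + 32722) - 15203) + 110) = 1/((10168 - 15203) + 110) = 1/(-5035 + 110) = 1/(-4925) = -1/4925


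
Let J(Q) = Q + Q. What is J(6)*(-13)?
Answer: -156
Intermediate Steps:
J(Q) = 2*Q
J(6)*(-13) = (2*6)*(-13) = 12*(-13) = -156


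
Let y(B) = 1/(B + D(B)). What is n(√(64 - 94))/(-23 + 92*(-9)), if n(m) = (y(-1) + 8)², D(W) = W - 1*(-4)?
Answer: -289/3404 ≈ -0.084900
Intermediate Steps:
D(W) = 4 + W (D(W) = W + 4 = 4 + W)
y(B) = 1/(4 + 2*B) (y(B) = 1/(B + (4 + B)) = 1/(4 + 2*B))
n(m) = 289/4 (n(m) = (1/(2*(2 - 1)) + 8)² = ((½)/1 + 8)² = ((½)*1 + 8)² = (½ + 8)² = (17/2)² = 289/4)
n(√(64 - 94))/(-23 + 92*(-9)) = 289/(4*(-23 + 92*(-9))) = 289/(4*(-23 - 828)) = (289/4)/(-851) = (289/4)*(-1/851) = -289/3404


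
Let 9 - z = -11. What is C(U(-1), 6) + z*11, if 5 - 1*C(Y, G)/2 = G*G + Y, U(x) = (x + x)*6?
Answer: 182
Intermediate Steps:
z = 20 (z = 9 - 1*(-11) = 9 + 11 = 20)
U(x) = 12*x (U(x) = (2*x)*6 = 12*x)
C(Y, G) = 10 - 2*Y - 2*G² (C(Y, G) = 10 - 2*(G*G + Y) = 10 - 2*(G² + Y) = 10 - 2*(Y + G²) = 10 + (-2*Y - 2*G²) = 10 - 2*Y - 2*G²)
C(U(-1), 6) + z*11 = (10 - 24*(-1) - 2*6²) + 20*11 = (10 - 2*(-12) - 2*36) + 220 = (10 + 24 - 72) + 220 = -38 + 220 = 182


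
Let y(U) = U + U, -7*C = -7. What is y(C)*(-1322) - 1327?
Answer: -3971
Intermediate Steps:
C = 1 (C = -1/7*(-7) = 1)
y(U) = 2*U
y(C)*(-1322) - 1327 = (2*1)*(-1322) - 1327 = 2*(-1322) - 1327 = -2644 - 1327 = -3971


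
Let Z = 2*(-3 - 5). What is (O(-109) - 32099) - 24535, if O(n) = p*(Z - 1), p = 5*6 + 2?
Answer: -57178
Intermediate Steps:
Z = -16 (Z = 2*(-8) = -16)
p = 32 (p = 30 + 2 = 32)
O(n) = -544 (O(n) = 32*(-16 - 1) = 32*(-17) = -544)
(O(-109) - 32099) - 24535 = (-544 - 32099) - 24535 = -32643 - 24535 = -57178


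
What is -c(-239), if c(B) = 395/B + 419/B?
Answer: 814/239 ≈ 3.4059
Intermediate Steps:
c(B) = 814/B
-c(-239) = -814/(-239) = -814*(-1)/239 = -1*(-814/239) = 814/239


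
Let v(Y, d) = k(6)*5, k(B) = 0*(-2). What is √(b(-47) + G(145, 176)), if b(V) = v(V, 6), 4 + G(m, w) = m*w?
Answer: 2*√6379 ≈ 159.74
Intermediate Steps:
k(B) = 0
v(Y, d) = 0 (v(Y, d) = 0*5 = 0)
G(m, w) = -4 + m*w
b(V) = 0
√(b(-47) + G(145, 176)) = √(0 + (-4 + 145*176)) = √(0 + (-4 + 25520)) = √(0 + 25516) = √25516 = 2*√6379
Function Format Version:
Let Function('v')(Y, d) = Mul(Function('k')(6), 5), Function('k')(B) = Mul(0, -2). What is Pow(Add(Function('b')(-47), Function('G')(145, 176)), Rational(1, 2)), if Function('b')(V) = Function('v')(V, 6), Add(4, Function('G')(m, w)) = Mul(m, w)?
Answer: Mul(2, Pow(6379, Rational(1, 2))) ≈ 159.74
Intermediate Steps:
Function('k')(B) = 0
Function('v')(Y, d) = 0 (Function('v')(Y, d) = Mul(0, 5) = 0)
Function('G')(m, w) = Add(-4, Mul(m, w))
Function('b')(V) = 0
Pow(Add(Function('b')(-47), Function('G')(145, 176)), Rational(1, 2)) = Pow(Add(0, Add(-4, Mul(145, 176))), Rational(1, 2)) = Pow(Add(0, Add(-4, 25520)), Rational(1, 2)) = Pow(Add(0, 25516), Rational(1, 2)) = Pow(25516, Rational(1, 2)) = Mul(2, Pow(6379, Rational(1, 2)))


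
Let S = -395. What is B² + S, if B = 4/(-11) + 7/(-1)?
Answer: -41234/121 ≈ -340.78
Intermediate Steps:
B = -81/11 (B = 4*(-1/11) + 7*(-1) = -4/11 - 7 = -81/11 ≈ -7.3636)
B² + S = (-81/11)² - 395 = 6561/121 - 395 = -41234/121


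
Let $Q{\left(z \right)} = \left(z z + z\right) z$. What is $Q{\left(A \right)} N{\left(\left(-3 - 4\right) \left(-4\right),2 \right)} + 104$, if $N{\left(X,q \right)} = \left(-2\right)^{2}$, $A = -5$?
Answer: $-296$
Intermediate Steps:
$Q{\left(z \right)} = z \left(z + z^{2}\right)$ ($Q{\left(z \right)} = \left(z^{2} + z\right) z = \left(z + z^{2}\right) z = z \left(z + z^{2}\right)$)
$N{\left(X,q \right)} = 4$
$Q{\left(A \right)} N{\left(\left(-3 - 4\right) \left(-4\right),2 \right)} + 104 = \left(-5\right)^{2} \left(1 - 5\right) 4 + 104 = 25 \left(-4\right) 4 + 104 = \left(-100\right) 4 + 104 = -400 + 104 = -296$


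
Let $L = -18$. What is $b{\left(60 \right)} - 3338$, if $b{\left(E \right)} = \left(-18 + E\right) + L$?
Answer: $-3314$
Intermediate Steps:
$b{\left(E \right)} = -36 + E$ ($b{\left(E \right)} = \left(-18 + E\right) - 18 = -36 + E$)
$b{\left(60 \right)} - 3338 = \left(-36 + 60\right) - 3338 = 24 - 3338 = -3314$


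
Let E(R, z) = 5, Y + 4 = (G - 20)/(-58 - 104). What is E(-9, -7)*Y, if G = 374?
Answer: -835/27 ≈ -30.926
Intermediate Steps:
Y = -167/27 (Y = -4 + (374 - 20)/(-58 - 104) = -4 + 354/(-162) = -4 + 354*(-1/162) = -4 - 59/27 = -167/27 ≈ -6.1852)
E(-9, -7)*Y = 5*(-167/27) = -835/27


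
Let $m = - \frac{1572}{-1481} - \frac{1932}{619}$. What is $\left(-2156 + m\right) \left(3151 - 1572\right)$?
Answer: $- \frac{3123858085132}{916739} \approx -3.4076 \cdot 10^{6}$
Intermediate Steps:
$m = - \frac{1888224}{916739}$ ($m = \left(-1572\right) \left(- \frac{1}{1481}\right) - \frac{1932}{619} = \frac{1572}{1481} - \frac{1932}{619} = - \frac{1888224}{916739} \approx -2.0597$)
$\left(-2156 + m\right) \left(3151 - 1572\right) = \left(-2156 - \frac{1888224}{916739}\right) \left(3151 - 1572\right) = \left(- \frac{1978377508}{916739}\right) 1579 = - \frac{3123858085132}{916739}$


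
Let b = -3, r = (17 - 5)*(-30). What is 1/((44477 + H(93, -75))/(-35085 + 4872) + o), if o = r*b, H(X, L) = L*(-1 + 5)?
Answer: 30213/32585863 ≈ 0.00092718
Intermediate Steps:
H(X, L) = 4*L (H(X, L) = L*4 = 4*L)
r = -360 (r = 12*(-30) = -360)
o = 1080 (o = -360*(-3) = 1080)
1/((44477 + H(93, -75))/(-35085 + 4872) + o) = 1/((44477 + 4*(-75))/(-35085 + 4872) + 1080) = 1/((44477 - 300)/(-30213) + 1080) = 1/(44177*(-1/30213) + 1080) = 1/(-44177/30213 + 1080) = 1/(32585863/30213) = 30213/32585863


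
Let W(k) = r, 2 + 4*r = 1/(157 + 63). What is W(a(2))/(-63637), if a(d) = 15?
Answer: 439/56000560 ≈ 7.8392e-6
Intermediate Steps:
r = -439/880 (r = -½ + 1/(4*(157 + 63)) = -½ + (¼)/220 = -½ + (¼)*(1/220) = -½ + 1/880 = -439/880 ≈ -0.49886)
W(k) = -439/880
W(a(2))/(-63637) = -439/880/(-63637) = -439/880*(-1/63637) = 439/56000560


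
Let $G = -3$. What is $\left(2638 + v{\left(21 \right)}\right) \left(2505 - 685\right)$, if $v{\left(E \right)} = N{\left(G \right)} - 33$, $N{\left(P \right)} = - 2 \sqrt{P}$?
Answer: $4741100 - 3640 i \sqrt{3} \approx 4.7411 \cdot 10^{6} - 6304.7 i$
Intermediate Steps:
$v{\left(E \right)} = -33 - 2 i \sqrt{3}$ ($v{\left(E \right)} = - 2 \sqrt{-3} - 33 = - 2 i \sqrt{3} - 33 = -33 - 2 i \sqrt{3}$)
$\left(2638 + v{\left(21 \right)}\right) \left(2505 - 685\right) = \left(2638 - \left(33 + 2 i \sqrt{3}\right)\right) \left(2505 - 685\right) = \left(2605 - 2 i \sqrt{3}\right) 1820 = 4741100 - 3640 i \sqrt{3}$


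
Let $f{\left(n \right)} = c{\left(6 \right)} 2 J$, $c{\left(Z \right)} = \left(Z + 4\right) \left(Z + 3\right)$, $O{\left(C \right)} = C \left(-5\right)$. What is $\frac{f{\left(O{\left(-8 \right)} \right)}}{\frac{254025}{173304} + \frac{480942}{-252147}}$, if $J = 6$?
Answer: $- \frac{249703335360}{102103337} \approx -2445.6$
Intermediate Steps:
$O{\left(C \right)} = - 5 C$
$c{\left(Z \right)} = \left(3 + Z\right) \left(4 + Z\right)$ ($c{\left(Z \right)} = \left(4 + Z\right) \left(3 + Z\right) = \left(3 + Z\right) \left(4 + Z\right)$)
$f{\left(n \right)} = 1080$ ($f{\left(n \right)} = \left(12 + 6^{2} + 7 \cdot 6\right) 2 \cdot 6 = \left(12 + 36 + 42\right) 2 \cdot 6 = 90 \cdot 2 \cdot 6 = 180 \cdot 6 = 1080$)
$\frac{f{\left(O{\left(-8 \right)} \right)}}{\frac{254025}{173304} + \frac{480942}{-252147}} = \frac{1080}{\frac{254025}{173304} + \frac{480942}{-252147}} = \frac{1080}{254025 \cdot \frac{1}{173304} + 480942 \left(- \frac{1}{252147}\right)} = \frac{1080}{\frac{28225}{19256} - \frac{22902}{12007}} = \frac{1080}{- \frac{102103337}{231206792}} = 1080 \left(- \frac{231206792}{102103337}\right) = - \frac{249703335360}{102103337}$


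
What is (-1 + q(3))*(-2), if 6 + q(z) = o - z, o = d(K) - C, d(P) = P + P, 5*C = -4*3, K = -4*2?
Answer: 236/5 ≈ 47.200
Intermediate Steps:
K = -8
C = -12/5 (C = (-4*3)/5 = (⅕)*(-12) = -12/5 ≈ -2.4000)
d(P) = 2*P
o = -68/5 (o = 2*(-8) - 1*(-12/5) = -16 + 12/5 = -68/5 ≈ -13.600)
q(z) = -98/5 - z (q(z) = -6 + (-68/5 - z) = -98/5 - z)
(-1 + q(3))*(-2) = (-1 + (-98/5 - 1*3))*(-2) = (-1 + (-98/5 - 3))*(-2) = (-1 - 113/5)*(-2) = -118/5*(-2) = 236/5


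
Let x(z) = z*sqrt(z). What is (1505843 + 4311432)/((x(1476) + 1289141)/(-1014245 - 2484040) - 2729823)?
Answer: -4858525946222554242177975/2279919320385199988664256 + 4505597572365225*sqrt(41)/2279919320385199988664256 ≈ -2.1310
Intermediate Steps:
x(z) = z**(3/2)
(1505843 + 4311432)/((x(1476) + 1289141)/(-1014245 - 2484040) - 2729823) = (1505843 + 4311432)/((1476**(3/2) + 1289141)/(-1014245 - 2484040) - 2729823) = 5817275/((8856*sqrt(41) + 1289141)/(-3498285) - 2729823) = 5817275/((1289141 + 8856*sqrt(41))*(-1/3498285) - 2729823) = 5817275/((-184163/499755 - 2952*sqrt(41)/1166095) - 2729823) = 5817275/(-1364242877528/499755 - 2952*sqrt(41)/1166095)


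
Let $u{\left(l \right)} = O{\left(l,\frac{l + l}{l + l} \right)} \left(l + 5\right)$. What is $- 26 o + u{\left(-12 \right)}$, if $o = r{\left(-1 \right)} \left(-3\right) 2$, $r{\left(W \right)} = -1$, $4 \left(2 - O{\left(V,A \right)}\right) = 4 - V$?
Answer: $-142$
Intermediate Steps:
$O{\left(V,A \right)} = 1 + \frac{V}{4}$ ($O{\left(V,A \right)} = 2 - \frac{4 - V}{4} = 2 + \left(-1 + \frac{V}{4}\right) = 1 + \frac{V}{4}$)
$u{\left(l \right)} = \left(1 + \frac{l}{4}\right) \left(5 + l\right)$ ($u{\left(l \right)} = \left(1 + \frac{l}{4}\right) \left(l + 5\right) = \left(1 + \frac{l}{4}\right) \left(5 + l\right)$)
$o = 6$ ($o = \left(-1\right) \left(-3\right) 2 = 3 \cdot 2 = 6$)
$- 26 o + u{\left(-12 \right)} = \left(-26\right) 6 + \frac{\left(4 - 12\right) \left(5 - 12\right)}{4} = -156 + \frac{1}{4} \left(-8\right) \left(-7\right) = -156 + 14 = -142$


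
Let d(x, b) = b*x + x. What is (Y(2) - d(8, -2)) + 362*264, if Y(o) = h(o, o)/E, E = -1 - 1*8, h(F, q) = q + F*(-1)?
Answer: 95576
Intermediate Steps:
h(F, q) = q - F
d(x, b) = x + b*x
E = -9 (E = -1 - 8 = -9)
Y(o) = 0 (Y(o) = (o - o)/(-9) = 0*(-⅑) = 0)
(Y(2) - d(8, -2)) + 362*264 = (0 - 8*(1 - 2)) + 362*264 = (0 - 8*(-1)) + 95568 = (0 - 1*(-8)) + 95568 = (0 + 8) + 95568 = 8 + 95568 = 95576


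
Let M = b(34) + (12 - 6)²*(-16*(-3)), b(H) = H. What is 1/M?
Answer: 1/1762 ≈ 0.00056754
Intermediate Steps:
M = 1762 (M = 34 + (12 - 6)²*(-16*(-3)) = 34 + 6²*48 = 34 + 36*48 = 34 + 1728 = 1762)
1/M = 1/1762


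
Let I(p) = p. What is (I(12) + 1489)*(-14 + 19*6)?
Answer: 150100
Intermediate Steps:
(I(12) + 1489)*(-14 + 19*6) = (12 + 1489)*(-14 + 19*6) = 1501*(-14 + 114) = 1501*100 = 150100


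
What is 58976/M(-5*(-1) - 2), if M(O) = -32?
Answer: -1843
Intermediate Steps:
58976/M(-5*(-1) - 2) = 58976/(-32) = 58976*(-1/32) = -1843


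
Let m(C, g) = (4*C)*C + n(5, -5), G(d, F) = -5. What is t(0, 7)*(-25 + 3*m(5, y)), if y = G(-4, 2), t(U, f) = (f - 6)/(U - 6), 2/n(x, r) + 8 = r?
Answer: -3569/78 ≈ -45.756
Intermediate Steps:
n(x, r) = 2/(-8 + r)
t(U, f) = (-6 + f)/(-6 + U)
y = -5
m(C, g) = -2/13 + 4*C² (m(C, g) = (4*C)*C + 2/(-8 - 5) = 4*C² + 2/(-13) = 4*C² + 2*(-1/13) = 4*C² - 2/13 = -2/13 + 4*C²)
t(0, 7)*(-25 + 3*m(5, y)) = ((-6 + 7)/(-6 + 0))*(-25 + 3*(-2/13 + 4*5²)) = (1/(-6))*(-25 + 3*(-2/13 + 4*25)) = (-⅙*1)*(-25 + 3*(-2/13 + 100)) = -(-25 + 3*(1298/13))/6 = -(-25 + 3894/13)/6 = -⅙*3569/13 = -3569/78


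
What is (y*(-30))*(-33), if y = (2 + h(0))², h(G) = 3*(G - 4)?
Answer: 99000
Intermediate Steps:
h(G) = -12 + 3*G (h(G) = 3*(-4 + G) = -12 + 3*G)
y = 100 (y = (2 + (-12 + 3*0))² = (2 + (-12 + 0))² = (2 - 12)² = (-10)² = 100)
(y*(-30))*(-33) = (100*(-30))*(-33) = -3000*(-33) = 99000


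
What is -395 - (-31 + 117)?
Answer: -481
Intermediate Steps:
-395 - (-31 + 117) = -395 - 1*86 = -395 - 86 = -481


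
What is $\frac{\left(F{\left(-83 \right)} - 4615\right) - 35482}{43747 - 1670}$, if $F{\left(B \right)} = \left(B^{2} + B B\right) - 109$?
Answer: $- \frac{26428}{42077} \approx -0.62809$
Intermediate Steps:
$F{\left(B \right)} = -109 + 2 B^{2}$ ($F{\left(B \right)} = \left(B^{2} + B^{2}\right) - 109 = 2 B^{2} - 109 = -109 + 2 B^{2}$)
$\frac{\left(F{\left(-83 \right)} - 4615\right) - 35482}{43747 - 1670} = \frac{\left(\left(-109 + 2 \left(-83\right)^{2}\right) - 4615\right) - 35482}{43747 - 1670} = \frac{\left(\left(-109 + 2 \cdot 6889\right) - 4615\right) - 35482}{42077} = \left(\left(\left(-109 + 13778\right) - 4615\right) - 35482\right) \frac{1}{42077} = \left(\left(13669 - 4615\right) - 35482\right) \frac{1}{42077} = \left(9054 - 35482\right) \frac{1}{42077} = \left(-26428\right) \frac{1}{42077} = - \frac{26428}{42077}$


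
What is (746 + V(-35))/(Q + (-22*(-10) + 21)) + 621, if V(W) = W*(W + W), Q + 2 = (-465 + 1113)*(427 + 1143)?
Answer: 631932175/1017599 ≈ 621.00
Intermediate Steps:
Q = 1017358 (Q = -2 + (-465 + 1113)*(427 + 1143) = -2 + 648*1570 = -2 + 1017360 = 1017358)
V(W) = 2*W**2 (V(W) = W*(2*W) = 2*W**2)
(746 + V(-35))/(Q + (-22*(-10) + 21)) + 621 = (746 + 2*(-35)**2)/(1017358 + (-22*(-10) + 21)) + 621 = (746 + 2*1225)/(1017358 + (220 + 21)) + 621 = (746 + 2450)/(1017358 + 241) + 621 = 3196/1017599 + 621 = 631932175/1017599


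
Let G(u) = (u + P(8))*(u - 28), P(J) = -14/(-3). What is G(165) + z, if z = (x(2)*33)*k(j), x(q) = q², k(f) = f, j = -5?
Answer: 67753/3 ≈ 22584.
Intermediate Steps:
P(J) = 14/3 (P(J) = -14*(-⅓) = 14/3)
G(u) = (-28 + u)*(14/3 + u) (G(u) = (u + 14/3)*(u - 28) = (14/3 + u)*(-28 + u) = (-28 + u)*(14/3 + u))
z = -660 (z = (2²*33)*(-5) = (4*33)*(-5) = 132*(-5) = -660)
G(165) + z = (-392/3 + 165² - 70/3*165) - 660 = (-392/3 + 27225 - 3850) - 660 = 69733/3 - 660 = 67753/3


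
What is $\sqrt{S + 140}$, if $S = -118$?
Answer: $\sqrt{22} \approx 4.6904$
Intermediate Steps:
$\sqrt{S + 140} = \sqrt{-118 + 140} = \sqrt{22}$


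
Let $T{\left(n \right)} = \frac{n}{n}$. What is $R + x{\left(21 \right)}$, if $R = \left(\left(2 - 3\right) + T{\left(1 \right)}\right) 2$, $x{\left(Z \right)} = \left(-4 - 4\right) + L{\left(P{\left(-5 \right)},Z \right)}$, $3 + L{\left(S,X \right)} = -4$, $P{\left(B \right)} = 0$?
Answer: $-15$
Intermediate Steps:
$L{\left(S,X \right)} = -7$ ($L{\left(S,X \right)} = -3 - 4 = -7$)
$T{\left(n \right)} = 1$
$x{\left(Z \right)} = -15$ ($x{\left(Z \right)} = \left(-4 - 4\right) - 7 = -8 - 7 = -15$)
$R = 0$ ($R = \left(\left(2 - 3\right) + 1\right) 2 = \left(-1 + 1\right) 2 = 0 \cdot 2 = 0$)
$R + x{\left(21 \right)} = 0 - 15 = -15$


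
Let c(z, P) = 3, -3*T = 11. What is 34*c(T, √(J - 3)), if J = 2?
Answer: 102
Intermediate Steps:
T = -11/3 (T = -⅓*11 = -11/3 ≈ -3.6667)
34*c(T, √(J - 3)) = 34*3 = 102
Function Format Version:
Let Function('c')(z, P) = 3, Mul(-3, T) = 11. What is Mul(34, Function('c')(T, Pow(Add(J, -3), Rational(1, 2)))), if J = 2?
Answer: 102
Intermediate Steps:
T = Rational(-11, 3) (T = Mul(Rational(-1, 3), 11) = Rational(-11, 3) ≈ -3.6667)
Mul(34, Function('c')(T, Pow(Add(J, -3), Rational(1, 2)))) = Mul(34, 3) = 102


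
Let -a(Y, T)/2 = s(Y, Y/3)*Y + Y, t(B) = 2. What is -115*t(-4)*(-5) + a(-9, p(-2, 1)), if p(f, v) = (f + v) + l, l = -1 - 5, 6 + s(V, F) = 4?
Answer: 1132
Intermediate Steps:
s(V, F) = -2 (s(V, F) = -6 + 4 = -2)
l = -6
p(f, v) = -6 + f + v (p(f, v) = (f + v) - 6 = -6 + f + v)
a(Y, T) = 2*Y (a(Y, T) = -2*(-2*Y + Y) = -(-2)*Y = 2*Y)
-115*t(-4)*(-5) + a(-9, p(-2, 1)) = -230*(-5) + 2*(-9) = -115*(-10) - 18 = 1150 - 18 = 1132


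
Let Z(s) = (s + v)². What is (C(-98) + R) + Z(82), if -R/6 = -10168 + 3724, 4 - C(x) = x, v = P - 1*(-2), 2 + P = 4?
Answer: 46162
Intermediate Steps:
P = 2 (P = -2 + 4 = 2)
v = 4 (v = 2 - 1*(-2) = 2 + 2 = 4)
C(x) = 4 - x
R = 38664 (R = -6*(-10168 + 3724) = -6*(-6444) = 38664)
Z(s) = (4 + s)² (Z(s) = (s + 4)² = (4 + s)²)
(C(-98) + R) + Z(82) = ((4 - 1*(-98)) + 38664) + (4 + 82)² = ((4 + 98) + 38664) + 86² = (102 + 38664) + 7396 = 38766 + 7396 = 46162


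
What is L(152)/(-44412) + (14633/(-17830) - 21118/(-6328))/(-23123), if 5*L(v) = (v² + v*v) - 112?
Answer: -1504052100375361/7241730212563140 ≈ -0.20769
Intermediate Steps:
L(v) = -112/5 + 2*v²/5 (L(v) = ((v² + v*v) - 112)/5 = ((v² + v²) - 112)/5 = (2*v² - 112)/5 = (-112 + 2*v²)/5 = -112/5 + 2*v²/5)
L(152)/(-44412) + (14633/(-17830) - 21118/(-6328))/(-23123) = (-112/5 + (⅖)*152²)/(-44412) + (14633/(-17830) - 21118/(-6328))/(-23123) = (-112/5 + (⅖)*23104)*(-1/44412) + (14633*(-1/17830) - 21118*(-1/6328))*(-1/23123) = (-112/5 + 46208/5)*(-1/44412) + (-14633/17830 + 10559/3164)*(-1/23123) = (46096/5)*(-1/44412) + (70984079/28207060)*(-1/23123) = -11524/55515 - 70984079/652231848380 = -1504052100375361/7241730212563140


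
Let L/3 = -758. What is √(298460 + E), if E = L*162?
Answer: 2*I*√17482 ≈ 264.44*I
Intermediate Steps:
L = -2274 (L = 3*(-758) = -2274)
E = -368388 (E = -2274*162 = -368388)
√(298460 + E) = √(298460 - 368388) = √(-69928) = 2*I*√17482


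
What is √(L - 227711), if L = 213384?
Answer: I*√14327 ≈ 119.7*I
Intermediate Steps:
√(L - 227711) = √(213384 - 227711) = √(-14327) = I*√14327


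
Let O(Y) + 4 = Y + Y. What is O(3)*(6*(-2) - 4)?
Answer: -32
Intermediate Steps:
O(Y) = -4 + 2*Y (O(Y) = -4 + (Y + Y) = -4 + 2*Y)
O(3)*(6*(-2) - 4) = (-4 + 2*3)*(6*(-2) - 4) = (-4 + 6)*(-12 - 4) = 2*(-16) = -32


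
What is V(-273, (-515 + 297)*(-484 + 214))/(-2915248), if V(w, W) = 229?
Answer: -229/2915248 ≈ -7.8553e-5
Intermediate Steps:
V(-273, (-515 + 297)*(-484 + 214))/(-2915248) = 229/(-2915248) = 229*(-1/2915248) = -229/2915248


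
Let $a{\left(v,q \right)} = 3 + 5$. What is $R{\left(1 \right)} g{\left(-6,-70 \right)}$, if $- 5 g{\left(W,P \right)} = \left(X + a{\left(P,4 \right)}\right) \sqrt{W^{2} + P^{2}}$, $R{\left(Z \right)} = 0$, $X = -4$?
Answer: $0$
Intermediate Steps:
$a{\left(v,q \right)} = 8$
$g{\left(W,P \right)} = - \frac{4 \sqrt{P^{2} + W^{2}}}{5}$ ($g{\left(W,P \right)} = - \frac{\left(-4 + 8\right) \sqrt{W^{2} + P^{2}}}{5} = - \frac{4 \sqrt{P^{2} + W^{2}}}{5}$)
$R{\left(1 \right)} g{\left(-6,-70 \right)} = 0 \left(- \frac{4 \sqrt{\left(-70\right)^{2} + \left(-6\right)^{2}}}{5}\right) = 0 \left(- \frac{4 \sqrt{4900 + 36}}{5}\right) = 0 \left(- \frac{4 \sqrt{4936}}{5}\right) = 0 \left(- \frac{4 \cdot 2 \sqrt{1234}}{5}\right) = 0 \left(- \frac{8 \sqrt{1234}}{5}\right) = 0$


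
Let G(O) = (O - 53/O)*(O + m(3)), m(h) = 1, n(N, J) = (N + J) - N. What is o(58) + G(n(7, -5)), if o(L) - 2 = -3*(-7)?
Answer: 3/5 ≈ 0.60000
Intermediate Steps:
n(N, J) = J (n(N, J) = (J + N) - N = J)
o(L) = 23 (o(L) = 2 - 3*(-7) = 2 + 21 = 23)
G(O) = (1 + O)*(O - 53/O) (G(O) = (O - 53/O)*(O + 1) = (O - 53/O)*(1 + O) = (1 + O)*(O - 53/O))
o(58) + G(n(7, -5)) = 23 + (-53 - 5 + (-5)**2 - 53/(-5)) = 23 + (-53 - 5 + 25 - 53*(-1/5)) = 23 + (-53 - 5 + 25 + 53/5) = 23 - 112/5 = 3/5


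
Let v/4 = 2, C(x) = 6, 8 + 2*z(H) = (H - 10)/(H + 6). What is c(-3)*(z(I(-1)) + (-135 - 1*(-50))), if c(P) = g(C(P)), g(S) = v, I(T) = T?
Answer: -3604/5 ≈ -720.80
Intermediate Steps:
z(H) = -4 + (-10 + H)/(2*(6 + H)) (z(H) = -4 + ((H - 10)/(H + 6))/2 = -4 + ((-10 + H)/(6 + H))/2 = -4 + (-10 + H)/(2*(6 + H)))
v = 8 (v = 4*2 = 8)
g(S) = 8
c(P) = 8
c(-3)*(z(I(-1)) + (-135 - 1*(-50))) = 8*((-58 - 7*(-1))/(2*(6 - 1)) + (-135 - 1*(-50))) = 8*((½)*(-58 + 7)/5 + (-135 + 50)) = 8*((½)*(⅕)*(-51) - 85) = 8*(-51/10 - 85) = 8*(-901/10) = -3604/5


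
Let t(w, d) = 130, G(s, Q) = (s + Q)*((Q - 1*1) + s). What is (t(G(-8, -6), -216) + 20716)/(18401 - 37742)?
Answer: -2978/2763 ≈ -1.0778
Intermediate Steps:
G(s, Q) = (Q + s)*(-1 + Q + s) (G(s, Q) = (Q + s)*((Q - 1) + s) = (Q + s)*((-1 + Q) + s) = (Q + s)*(-1 + Q + s))
(t(G(-8, -6), -216) + 20716)/(18401 - 37742) = (130 + 20716)/(18401 - 37742) = 20846/(-19341) = 20846*(-1/19341) = -2978/2763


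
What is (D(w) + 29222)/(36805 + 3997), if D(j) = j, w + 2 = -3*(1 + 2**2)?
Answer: 29205/40802 ≈ 0.71577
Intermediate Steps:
w = -17 (w = -2 - 3*(1 + 2**2) = -2 - 3*(1 + 4) = -2 - 3*5 = -2 - 15 = -17)
(D(w) + 29222)/(36805 + 3997) = (-17 + 29222)/(36805 + 3997) = 29205/40802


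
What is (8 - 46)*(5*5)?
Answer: -950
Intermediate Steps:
(8 - 46)*(5*5) = -38*25 = -950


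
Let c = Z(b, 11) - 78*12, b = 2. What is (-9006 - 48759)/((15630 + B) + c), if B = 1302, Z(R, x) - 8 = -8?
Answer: -19255/5332 ≈ -3.6112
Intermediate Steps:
Z(R, x) = 0 (Z(R, x) = 8 - 8 = 0)
c = -936 (c = 0 - 78*12 = 0 - 936 = -936)
(-9006 - 48759)/((15630 + B) + c) = (-9006 - 48759)/((15630 + 1302) - 936) = -57765/(16932 - 936) = -57765/15996 = -57765*1/15996 = -19255/5332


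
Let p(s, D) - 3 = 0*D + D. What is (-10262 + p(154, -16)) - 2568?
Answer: -12843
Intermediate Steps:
p(s, D) = 3 + D (p(s, D) = 3 + (0*D + D) = 3 + (0 + D) = 3 + D)
(-10262 + p(154, -16)) - 2568 = (-10262 + (3 - 16)) - 2568 = (-10262 - 13) - 2568 = -10275 - 2568 = -12843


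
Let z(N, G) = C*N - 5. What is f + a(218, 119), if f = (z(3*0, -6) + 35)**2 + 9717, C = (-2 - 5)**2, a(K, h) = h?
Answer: 10736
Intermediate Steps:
C = 49 (C = (-7)**2 = 49)
z(N, G) = -5 + 49*N (z(N, G) = 49*N - 5 = -5 + 49*N)
f = 10617 (f = ((-5 + 49*(3*0)) + 35)**2 + 9717 = ((-5 + 49*0) + 35)**2 + 9717 = ((-5 + 0) + 35)**2 + 9717 = (-5 + 35)**2 + 9717 = 30**2 + 9717 = 900 + 9717 = 10617)
f + a(218, 119) = 10617 + 119 = 10736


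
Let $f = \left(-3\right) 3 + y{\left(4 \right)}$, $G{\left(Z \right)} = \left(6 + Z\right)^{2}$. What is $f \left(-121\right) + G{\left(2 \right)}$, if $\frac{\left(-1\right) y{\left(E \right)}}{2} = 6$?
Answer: $2605$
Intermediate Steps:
$y{\left(E \right)} = -12$ ($y{\left(E \right)} = \left(-2\right) 6 = -12$)
$f = -21$ ($f = \left(-3\right) 3 - 12 = -9 - 12 = -21$)
$f \left(-121\right) + G{\left(2 \right)} = \left(-21\right) \left(-121\right) + \left(6 + 2\right)^{2} = 2541 + 8^{2} = 2541 + 64 = 2605$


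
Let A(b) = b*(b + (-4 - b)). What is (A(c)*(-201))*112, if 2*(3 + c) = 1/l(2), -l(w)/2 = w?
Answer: -281400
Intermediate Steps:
l(w) = -2*w
c = -25/8 (c = -3 + 1/(2*((-2*2))) = -3 + (½)/(-4) = -3 + (½)*(-¼) = -3 - ⅛ = -25/8 ≈ -3.1250)
A(b) = -4*b (A(b) = b*(-4) = -4*b)
(A(c)*(-201))*112 = (-4*(-25/8)*(-201))*112 = ((25/2)*(-201))*112 = -5025/2*112 = -281400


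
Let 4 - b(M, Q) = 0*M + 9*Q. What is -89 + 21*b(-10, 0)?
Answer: -5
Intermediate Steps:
b(M, Q) = 4 - 9*Q (b(M, Q) = 4 - (0*M + 9*Q) = 4 - (0 + 9*Q) = 4 - 9*Q)
-89 + 21*b(-10, 0) = -89 + 21*(4 - 9*0) = -89 + 21*(4 + 0) = -89 + 21*4 = -89 + 84 = -5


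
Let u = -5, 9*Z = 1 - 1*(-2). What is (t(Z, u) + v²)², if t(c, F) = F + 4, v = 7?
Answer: 2304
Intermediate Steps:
Z = ⅓ (Z = (1 - 1*(-2))/9 = (1 + 2)/9 = (⅑)*3 = ⅓ ≈ 0.33333)
t(c, F) = 4 + F
(t(Z, u) + v²)² = ((4 - 5) + 7²)² = (-1 + 49)² = 48² = 2304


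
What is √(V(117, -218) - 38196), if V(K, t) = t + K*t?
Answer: 4*I*√3995 ≈ 252.82*I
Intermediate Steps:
√(V(117, -218) - 38196) = √(-218*(1 + 117) - 38196) = √(-218*118 - 38196) = √(-25724 - 38196) = √(-63920) = 4*I*√3995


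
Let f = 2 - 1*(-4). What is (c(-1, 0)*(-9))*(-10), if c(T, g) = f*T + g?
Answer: -540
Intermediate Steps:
f = 6 (f = 2 + 4 = 6)
c(T, g) = g + 6*T (c(T, g) = 6*T + g = g + 6*T)
(c(-1, 0)*(-9))*(-10) = ((0 + 6*(-1))*(-9))*(-10) = ((0 - 6)*(-9))*(-10) = -6*(-9)*(-10) = 54*(-10) = -540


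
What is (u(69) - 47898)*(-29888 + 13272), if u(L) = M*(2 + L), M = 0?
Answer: 795873168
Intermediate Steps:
u(L) = 0 (u(L) = 0*(2 + L) = 0)
(u(69) - 47898)*(-29888 + 13272) = (0 - 47898)*(-29888 + 13272) = -47898*(-16616) = 795873168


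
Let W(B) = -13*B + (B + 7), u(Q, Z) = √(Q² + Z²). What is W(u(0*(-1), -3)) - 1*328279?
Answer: -328308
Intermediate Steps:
W(B) = 7 - 12*B (W(B) = -13*B + (7 + B) = 7 - 12*B)
W(u(0*(-1), -3)) - 1*328279 = (7 - 12*√((0*(-1))² + (-3)²)) - 1*328279 = (7 - 12*√(0² + 9)) - 328279 = (7 - 12*√(0 + 9)) - 328279 = (7 - 12*√9) - 328279 = (7 - 12*3) - 328279 = (7 - 36) - 328279 = -29 - 328279 = -328308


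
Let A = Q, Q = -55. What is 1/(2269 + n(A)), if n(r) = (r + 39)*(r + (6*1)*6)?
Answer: 1/2573 ≈ 0.00038865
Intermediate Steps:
A = -55
n(r) = (36 + r)*(39 + r) (n(r) = (39 + r)*(r + 6*6) = (39 + r)*(r + 36) = (39 + r)*(36 + r) = (36 + r)*(39 + r))
1/(2269 + n(A)) = 1/(2269 + (1404 + (-55)**2 + 75*(-55))) = 1/(2269 + (1404 + 3025 - 4125)) = 1/(2269 + 304) = 1/2573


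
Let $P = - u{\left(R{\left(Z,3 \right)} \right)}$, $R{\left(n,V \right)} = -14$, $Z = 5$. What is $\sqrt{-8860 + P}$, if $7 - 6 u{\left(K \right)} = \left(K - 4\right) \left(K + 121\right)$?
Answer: $\frac{i \sqrt{330558}}{6} \approx 95.824 i$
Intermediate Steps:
$u{\left(K \right)} = \frac{7}{6} - \frac{\left(-4 + K\right) \left(121 + K\right)}{6}$ ($u{\left(K \right)} = \frac{7}{6} - \frac{\left(K - 4\right) \left(K + 121\right)}{6} = \frac{7}{6} - \frac{\left(-4 + K\right) \left(121 + K\right)}{6}$)
$P = - \frac{1933}{6}$ ($P = - (\frac{491}{6} - -273 - \frac{\left(-14\right)^{2}}{6}) = - (\frac{491}{6} + 273 - \frac{98}{3}) = \left(-1\right) \frac{1933}{6} = - \frac{1933}{6} \approx -322.17$)
$\sqrt{-8860 + P} = \sqrt{-8860 - \frac{1933}{6}} = \sqrt{- \frac{55093}{6}} = \frac{i \sqrt{330558}}{6}$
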